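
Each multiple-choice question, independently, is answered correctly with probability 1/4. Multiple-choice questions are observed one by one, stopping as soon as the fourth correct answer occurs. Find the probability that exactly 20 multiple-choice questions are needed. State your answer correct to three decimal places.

0.038

Y = trial on which the fourth success occurs; negative binomial, r=4, p=0.25.
P(Y=20) = C(19,3) · p^4 · (1−p)^16
= 969 · 0.0039062 · 0.010023 = 0.03794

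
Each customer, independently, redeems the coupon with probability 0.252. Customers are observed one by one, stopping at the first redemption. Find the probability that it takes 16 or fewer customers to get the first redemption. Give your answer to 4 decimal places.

0.9904

Y = number of customers to the first success; geometric, p = 0.252.
P(Y ≤ 16) = 1 − (1−p)^16 = 1 − 0.009603 = 0.990397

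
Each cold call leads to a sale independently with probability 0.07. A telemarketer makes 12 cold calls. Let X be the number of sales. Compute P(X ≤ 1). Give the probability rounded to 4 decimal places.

X ~ Binomial(12, 0.07); P(X ≤ 1) = Σ C(12,k) p^k (1−p)^(12−k) over k:
  k=0: C(12,0)·0.07^0·0.93^12 = 0.418596
  k=1: C(12,1)·0.07^1·0.93^11 = 0.378087
Total = 0.796683

0.7967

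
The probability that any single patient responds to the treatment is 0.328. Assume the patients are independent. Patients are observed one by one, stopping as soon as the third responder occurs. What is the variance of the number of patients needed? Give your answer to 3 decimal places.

Y = total patients until the third success; negative binomial with r=3, p=0.328.
Var(Y) = r(1−p)/p² = 3·0.672 / 0.328² = 18.73885

18.739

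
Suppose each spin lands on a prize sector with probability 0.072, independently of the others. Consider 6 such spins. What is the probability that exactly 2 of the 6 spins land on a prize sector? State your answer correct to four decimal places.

X ~ Binomial(n=6, p=0.072).
P(X=2) = C(6,2) · p^2 · (1−p)^4
= 15 · 0.005184 · 0.74164 = 0.057670

0.0577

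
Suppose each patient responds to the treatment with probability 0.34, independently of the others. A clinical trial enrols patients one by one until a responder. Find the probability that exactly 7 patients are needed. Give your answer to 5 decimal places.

0.02810

Geometric (trials to first success), p = 0.34.
P(Y = 7) = (1−p)^6 · p = 0.082654 · 0.34 = 0.0281023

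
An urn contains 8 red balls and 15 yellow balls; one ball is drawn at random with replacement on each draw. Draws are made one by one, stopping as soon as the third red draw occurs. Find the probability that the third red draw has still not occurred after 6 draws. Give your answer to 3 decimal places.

Needing more than 6 draws ⇔ fewer than 3 successes in the first 6. With X ~ Binomial(6, 0.347826), P(Y > 6) = P(X ≤ 2).
  k=0: C(6,0)·0.347826^0·0.652174^6 = 0.07695
  k=1: C(6,1)·0.347826^1·0.652174^5 = 0.24622
  k=2: C(6,2)·0.347826^2·0.652174^4 = 0.32830
P(X ≤ 2) = 0.65147

0.651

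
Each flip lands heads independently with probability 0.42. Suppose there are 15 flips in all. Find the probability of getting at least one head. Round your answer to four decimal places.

P(at least one) = 1 − P(none) = 1 − (1 − 0.42)^15
= 1 − 0.000283 = 0.999717

0.9997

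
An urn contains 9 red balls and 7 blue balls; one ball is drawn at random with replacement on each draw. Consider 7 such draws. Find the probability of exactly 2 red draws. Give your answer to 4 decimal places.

X ~ Binomial(n=7, p=0.5625).
P(X=2) = C(7,2) · p^2 · (1−p)^5
= 21 · 0.31641 · 0.016028 = 0.106501

0.1065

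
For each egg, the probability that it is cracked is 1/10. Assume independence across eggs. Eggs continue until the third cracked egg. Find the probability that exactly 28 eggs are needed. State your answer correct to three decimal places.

0.025

Y = trial on which the third success occurs; negative binomial, r=3, p=0.10.
P(Y=28) = C(27,2) · p^3 · (1−p)^25
= 351 · 0.001 · 0.07179 = 0.02520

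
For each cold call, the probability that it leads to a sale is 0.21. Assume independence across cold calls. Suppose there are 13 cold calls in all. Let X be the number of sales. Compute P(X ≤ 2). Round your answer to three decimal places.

0.465

X ~ Binomial(13, 0.21); P(X ≤ 2) = Σ C(13,k) p^k (1−p)^(13−k) over k:
  k=0: C(13,0)·0.21^0·0.79^13 = 0.04668
  k=1: C(13,1)·0.21^1·0.79^12 = 0.16132
  k=2: C(13,2)·0.21^2·0.79^11 = 0.25729
Total = 0.46530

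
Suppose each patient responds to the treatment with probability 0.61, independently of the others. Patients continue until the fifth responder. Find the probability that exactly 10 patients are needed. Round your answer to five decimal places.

0.09602

Y = trial on which the fifth success occurs; negative binomial, r=5, p=0.61.
P(Y=10) = C(9,4) · p^5 · (1−p)^5
= 126 · 0.08446 · 0.0090224 = 0.0960158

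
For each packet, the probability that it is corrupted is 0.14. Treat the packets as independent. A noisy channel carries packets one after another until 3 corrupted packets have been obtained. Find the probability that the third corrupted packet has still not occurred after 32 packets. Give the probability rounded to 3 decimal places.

0.155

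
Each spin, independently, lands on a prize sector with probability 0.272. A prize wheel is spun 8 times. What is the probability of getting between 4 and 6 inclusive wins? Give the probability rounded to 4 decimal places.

0.1458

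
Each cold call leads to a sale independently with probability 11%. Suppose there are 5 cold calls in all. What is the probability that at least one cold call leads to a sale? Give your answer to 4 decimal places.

0.4416

P(at least one) = 1 − P(none) = 1 − (1 − 0.11)^5
= 1 − 0.558406 = 0.441594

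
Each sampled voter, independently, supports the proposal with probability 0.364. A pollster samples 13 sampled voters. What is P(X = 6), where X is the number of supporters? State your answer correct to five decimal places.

X ~ Binomial(n=13, p=0.364).
P(X=6) = C(13,6) · p^6 · (1−p)^7
= 1716 · 0.002326 · 0.042092 = 0.1680062

0.16801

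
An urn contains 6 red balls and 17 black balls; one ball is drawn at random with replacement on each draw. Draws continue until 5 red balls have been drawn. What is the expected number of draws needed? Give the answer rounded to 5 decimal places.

Y = total draws until the fifth success; negative binomial with r=5, p=0.260870.
E[Y] = r / p = 5 / 0.260870 = 19.1666667

19.16667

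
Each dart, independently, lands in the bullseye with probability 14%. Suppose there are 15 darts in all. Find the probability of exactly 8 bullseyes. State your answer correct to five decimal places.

X ~ Binomial(n=15, p=0.14).
P(X=8) = C(15,8) · p^8 · (1−p)^7
= 6435 · 1.4758e-07 · 0.34793 = 0.0003304

0.00033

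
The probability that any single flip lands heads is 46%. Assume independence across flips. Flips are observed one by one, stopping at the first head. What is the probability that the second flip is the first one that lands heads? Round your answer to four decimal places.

Geometric (trials to first success), p = 0.46.
P(Y = 2) = (1−p)^1 · p = 0.54 · 0.46 = 0.248400

0.2484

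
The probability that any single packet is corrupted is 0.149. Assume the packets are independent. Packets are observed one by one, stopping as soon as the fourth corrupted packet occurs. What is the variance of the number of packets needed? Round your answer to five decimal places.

153.32643

Y = total packets until the fourth success; negative binomial with r=4, p=0.149.
Var(Y) = r(1−p)/p² = 4·0.851 / 0.149² = 153.3264267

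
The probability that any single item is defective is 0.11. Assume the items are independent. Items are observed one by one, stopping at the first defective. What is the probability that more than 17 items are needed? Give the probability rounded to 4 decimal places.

0.1379

Y = number of items to the first success; geometric, p = 0.11.
P(Y > 17) = P(first 17 all fail) = (1−p)^17 = 0.137921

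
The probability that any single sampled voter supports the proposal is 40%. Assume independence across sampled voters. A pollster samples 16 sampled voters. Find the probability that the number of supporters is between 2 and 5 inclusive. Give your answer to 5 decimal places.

0.32555

X ~ Binomial(16, 0.40); P(2 ≤ X ≤ 5) = Σ C(16,k) p^k (1−p)^(16−k) over k:
  k=2: C(16,2)·0.40^2·0.60^14 = 0.0150459
  k=3: C(16,3)·0.40^3·0.60^13 = 0.0468095
  k=4: C(16,4)·0.40^4·0.60^12 = 0.1014206
  k=5: C(16,5)·0.40^5·0.60^11 = 0.1622730
Total = 0.3255491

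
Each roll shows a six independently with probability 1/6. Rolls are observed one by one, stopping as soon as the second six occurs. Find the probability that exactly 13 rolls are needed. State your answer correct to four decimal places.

0.0449

Y = trial on which the second success occurs; negative binomial, r=2, p=0.166667.
P(Y=13) = C(12,1) · p^2 · (1−p)^11
= 12 · 0.027778 · 0.13459 = 0.044863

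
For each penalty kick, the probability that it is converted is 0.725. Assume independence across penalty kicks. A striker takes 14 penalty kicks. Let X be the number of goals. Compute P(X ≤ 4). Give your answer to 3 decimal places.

X ~ Binomial(14, 0.725); P(X ≤ 4) = Σ C(14,k) p^k (1−p)^(14−k) over k:
  k=0: C(14,0)·0.725^0·0.275^14 = 0.00000
  k=1: C(14,1)·0.725^1·0.275^13 = 0.00000
  k=2: C(14,2)·0.725^2·0.275^12 = 0.00001
  k=3: C(14,3)·0.725^3·0.275^11 = 0.00009
  k=4: C(14,4)·0.725^4·0.275^10 = 0.00068
Total = 0.00079

0.001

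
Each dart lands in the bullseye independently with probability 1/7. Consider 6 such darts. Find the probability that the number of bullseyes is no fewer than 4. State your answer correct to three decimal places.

X ~ Binomial(6, 0.142857); P(X ≥ 4) = Σ C(6,k) p^k (1−p)^(6−k) over k:
  k=4: C(6,4)·0.142857^4·0.857143^2 = 0.00459
  k=5: C(6,5)·0.142857^5·0.857143^1 = 0.00031
  k=6: C(6,6)·0.142857^6·0.857143^0 = 0.00001
Total = 0.00490

0.005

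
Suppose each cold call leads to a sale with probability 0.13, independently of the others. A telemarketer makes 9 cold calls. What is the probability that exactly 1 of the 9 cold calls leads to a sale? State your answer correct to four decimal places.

0.3840

X ~ Binomial(n=9, p=0.13).
P(X=1) = C(9,1) · p^1 · (1−p)^8
= 9 · 0.13 · 0.32821 = 0.384008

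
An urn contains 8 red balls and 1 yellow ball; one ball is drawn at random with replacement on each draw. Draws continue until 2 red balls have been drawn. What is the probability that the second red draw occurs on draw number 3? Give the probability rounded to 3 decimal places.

Y = trial on which the second success occurs; negative binomial, r=2, p=0.888889.
P(Y=3) = C(2,1) · p^2 · (1−p)^1
= 2 · 0.79012 · 0.11111 = 0.17558

0.176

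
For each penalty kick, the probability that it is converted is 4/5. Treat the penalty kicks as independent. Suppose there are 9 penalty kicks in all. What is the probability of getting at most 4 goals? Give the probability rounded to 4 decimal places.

X ~ Binomial(9, 0.80); P(X ≤ 4) = Σ C(9,k) p^k (1−p)^(9−k) over k:
  k=0: C(9,0)·0.80^0·0.20^9 = 0.000001
  k=1: C(9,1)·0.80^1·0.20^8 = 0.000018
  k=2: C(9,2)·0.80^2·0.20^7 = 0.000295
  k=3: C(9,3)·0.80^3·0.20^6 = 0.002753
  k=4: C(9,4)·0.80^4·0.20^5 = 0.016515
Total = 0.019581

0.0196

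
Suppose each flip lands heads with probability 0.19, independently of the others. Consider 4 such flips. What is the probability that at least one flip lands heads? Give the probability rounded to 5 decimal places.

P(at least one) = 1 − P(none) = 1 − (1 − 0.19)^4
= 1 − 0.4304672 = 0.5695328

0.56953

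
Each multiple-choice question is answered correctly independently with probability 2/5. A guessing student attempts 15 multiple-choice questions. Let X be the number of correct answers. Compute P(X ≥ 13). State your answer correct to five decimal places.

0.00028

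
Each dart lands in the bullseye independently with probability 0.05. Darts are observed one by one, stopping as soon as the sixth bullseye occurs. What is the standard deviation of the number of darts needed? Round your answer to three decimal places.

47.749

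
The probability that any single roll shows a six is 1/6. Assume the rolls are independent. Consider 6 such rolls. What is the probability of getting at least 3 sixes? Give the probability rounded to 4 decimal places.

0.0623

X ~ Binomial(6, 0.166667); P(X ≥ 3) = Σ C(6,k) p^k (1−p)^(6−k) over k:
  k=3: C(6,3)·0.166667^3·0.833333^3 = 0.053584
  k=4: C(6,4)·0.166667^4·0.833333^2 = 0.008038
  k=5: C(6,5)·0.166667^5·0.833333^1 = 0.000643
  k=6: C(6,6)·0.166667^6·0.833333^0 = 0.000021
Total = 0.062286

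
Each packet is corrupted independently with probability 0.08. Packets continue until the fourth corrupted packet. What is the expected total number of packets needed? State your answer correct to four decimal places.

50.0000

Y = total packets until the fourth success; negative binomial with r=4, p=0.08.
E[Y] = r / p = 4 / 0.08 = 50.000000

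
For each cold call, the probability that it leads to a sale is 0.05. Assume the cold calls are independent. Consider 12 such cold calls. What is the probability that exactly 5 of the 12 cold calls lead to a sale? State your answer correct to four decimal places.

X ~ Binomial(n=12, p=0.05).
P(X=5) = C(12,5) · p^5 · (1−p)^7
= 792 · 3.125e-07 · 0.69834 = 0.000173

0.0002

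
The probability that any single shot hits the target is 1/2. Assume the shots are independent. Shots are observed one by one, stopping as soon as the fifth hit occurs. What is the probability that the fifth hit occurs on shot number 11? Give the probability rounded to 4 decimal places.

0.1025

Y = trial on which the fifth success occurs; negative binomial, r=5, p=0.50.
P(Y=11) = C(10,4) · p^5 · (1−p)^6
= 210 · 0.03125 · 0.015625 = 0.102539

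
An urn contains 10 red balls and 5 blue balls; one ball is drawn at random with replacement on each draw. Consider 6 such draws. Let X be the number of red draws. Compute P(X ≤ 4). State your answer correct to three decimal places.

X ~ Binomial(6, 0.666667); P(X ≤ 4) = Σ C(6,k) p^k (1−p)^(6−k) over k:
  k=0: C(6,0)·0.666667^0·0.333333^6 = 0.00137
  k=1: C(6,1)·0.666667^1·0.333333^5 = 0.01646
  k=2: C(6,2)·0.666667^2·0.333333^4 = 0.08230
  k=3: C(6,3)·0.666667^3·0.333333^3 = 0.21948
  k=4: C(6,4)·0.666667^4·0.333333^2 = 0.32922
Total = 0.64883

0.649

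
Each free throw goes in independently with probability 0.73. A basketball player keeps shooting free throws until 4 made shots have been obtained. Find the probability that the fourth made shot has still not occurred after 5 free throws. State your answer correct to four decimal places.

0.4093

Needing more than 5 free throws ⇔ fewer than 4 successes in the first 5. With X ~ Binomial(5, 0.73), P(Y > 5) = P(X ≤ 3).
  k=0: C(5,0)·0.73^0·0.27^5 = 0.001435
  k=1: C(5,1)·0.73^1·0.27^4 = 0.019398
  k=2: C(5,2)·0.73^2·0.27^3 = 0.104891
  k=3: C(5,3)·0.73^3·0.27^2 = 0.283593
P(X ≤ 3) = 0.409317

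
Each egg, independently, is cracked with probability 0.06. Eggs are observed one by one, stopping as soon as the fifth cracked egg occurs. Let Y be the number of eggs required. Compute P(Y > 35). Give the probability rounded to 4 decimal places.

0.9437

Needing more than 35 eggs ⇔ fewer than 5 successes in the first 35. With X ~ Binomial(35, 0.06), P(Y > 35) = P(X ≤ 4).
  k=0: C(35,0)·0.06^0·0.94^35 = 0.114677
  k=1: C(35,1)·0.06^1·0.94^34 = 0.256192
  k=2: C(35,2)·0.06^2·0.94^33 = 0.277996
  k=3: C(35,3)·0.06^3·0.94^32 = 0.195189
  k=4: C(35,4)·0.06^4·0.94^31 = 0.099671
P(X ≤ 4) = 0.943725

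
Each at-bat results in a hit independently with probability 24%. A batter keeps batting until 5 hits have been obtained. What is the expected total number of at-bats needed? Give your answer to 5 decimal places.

Y = total at-bats until the fifth success; negative binomial with r=5, p=0.24.
E[Y] = r / p = 5 / 0.24 = 20.8333333

20.83333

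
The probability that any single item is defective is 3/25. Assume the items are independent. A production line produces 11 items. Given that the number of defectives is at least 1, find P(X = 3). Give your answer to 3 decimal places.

X ~ Binomial(11, 0.12). Want P(X=3 | X≥1) = P(X=3) / P(X≥1).
P(X=3) = C(11,3)·0.12^3·0.88^8 = 0.10254
P(X≥1) = 1 − 0.24508 = 0.75492
Ratio = 0.10254 / 0.75492 = 0.13583

0.136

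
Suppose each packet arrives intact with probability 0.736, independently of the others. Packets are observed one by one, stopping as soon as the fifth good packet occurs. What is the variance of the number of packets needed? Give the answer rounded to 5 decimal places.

2.43679

Y = total packets until the fifth success; negative binomial with r=5, p=0.736.
Var(Y) = r(1−p)/p² = 5·0.264 / 0.736² = 2.4367911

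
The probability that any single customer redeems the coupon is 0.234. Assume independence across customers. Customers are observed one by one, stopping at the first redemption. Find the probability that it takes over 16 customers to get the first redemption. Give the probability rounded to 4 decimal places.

Y = number of customers to the first success; geometric, p = 0.234.
P(Y > 16) = P(first 16 all fail) = (1−p)^16 = 0.014049

0.0140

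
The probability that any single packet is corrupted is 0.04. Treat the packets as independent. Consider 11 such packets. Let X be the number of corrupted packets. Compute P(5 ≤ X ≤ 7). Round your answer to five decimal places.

0.00004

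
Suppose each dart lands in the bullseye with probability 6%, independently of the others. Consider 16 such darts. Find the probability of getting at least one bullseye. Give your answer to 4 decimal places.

0.6284

P(at least one) = 1 − P(none) = 1 − (1 − 0.06)^16
= 1 − 0.371574 = 0.628426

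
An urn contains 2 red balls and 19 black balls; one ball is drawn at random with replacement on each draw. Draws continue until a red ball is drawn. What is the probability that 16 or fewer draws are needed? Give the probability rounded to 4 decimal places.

Y = number of draws to the first success; geometric, p = 0.095238.
P(Y ≤ 16) = 1 − (1−p)^16 = 1 − 0.201627 = 0.798373

0.7984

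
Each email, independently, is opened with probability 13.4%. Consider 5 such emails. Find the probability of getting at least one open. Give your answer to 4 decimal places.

P(at least one) = 1 − P(none) = 1 − (1 − 0.134)^5
= 1 − 0.487068 = 0.512932

0.5129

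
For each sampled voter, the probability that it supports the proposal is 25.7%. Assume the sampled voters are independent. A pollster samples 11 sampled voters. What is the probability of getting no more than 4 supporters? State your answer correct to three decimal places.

0.874

X ~ Binomial(11, 0.257); P(X ≤ 4) = Σ C(11,k) p^k (1−p)^(11−k) over k:
  k=0: C(11,0)·0.257^0·0.743^11 = 0.03810
  k=1: C(11,1)·0.257^1·0.743^10 = 0.14495
  k=2: C(11,2)·0.257^2·0.743^9 = 0.25068
  k=3: C(11,3)·0.257^3·0.743^8 = 0.26013
  k=4: C(11,4)·0.257^4·0.743^7 = 0.17996
Total = 0.87382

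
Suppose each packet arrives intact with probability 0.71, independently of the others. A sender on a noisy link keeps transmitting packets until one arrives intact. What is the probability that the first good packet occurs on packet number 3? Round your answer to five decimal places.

0.05971

Geometric (trials to first success), p = 0.71.
P(Y = 3) = (1−p)^2 · p = 0.0841 · 0.71 = 0.0597110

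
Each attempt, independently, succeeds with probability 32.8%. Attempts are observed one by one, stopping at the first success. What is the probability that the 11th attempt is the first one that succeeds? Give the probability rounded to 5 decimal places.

Geometric (trials to first success), p = 0.328.
P(Y = 11) = (1−p)^10 · p = 0.01878 · 0.328 = 0.0061598

0.00616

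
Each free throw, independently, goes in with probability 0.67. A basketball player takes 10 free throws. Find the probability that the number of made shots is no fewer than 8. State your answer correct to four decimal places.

X ~ Binomial(10, 0.67); P(X ≥ 8) = Σ C(10,k) p^k (1−p)^(10−k) over k:
  k=8: C(10,8)·0.67^8·0.33^2 = 0.198993
  k=9: C(10,9)·0.67^9·0.33^1 = 0.089782
  k=10: C(10,10)·0.67^10·0.33^0 = 0.018228
Total = 0.307003

0.3070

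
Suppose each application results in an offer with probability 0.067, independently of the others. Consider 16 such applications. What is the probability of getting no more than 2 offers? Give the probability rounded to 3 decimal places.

0.913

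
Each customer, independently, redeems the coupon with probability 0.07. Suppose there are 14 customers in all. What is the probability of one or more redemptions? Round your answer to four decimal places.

0.6380

P(at least one) = 1 − P(none) = 1 − (1 − 0.07)^14
= 1 − 0.362044 = 0.637956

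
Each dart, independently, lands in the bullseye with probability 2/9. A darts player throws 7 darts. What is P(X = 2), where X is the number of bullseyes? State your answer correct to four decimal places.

X ~ Binomial(n=7, p=0.222222).
P(X=2) = C(7,2) · p^2 · (1−p)^5
= 21 · 0.049383 · 0.28463 = 0.295170

0.2952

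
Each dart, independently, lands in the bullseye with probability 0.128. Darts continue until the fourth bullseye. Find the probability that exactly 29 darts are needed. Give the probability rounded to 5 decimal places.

0.02865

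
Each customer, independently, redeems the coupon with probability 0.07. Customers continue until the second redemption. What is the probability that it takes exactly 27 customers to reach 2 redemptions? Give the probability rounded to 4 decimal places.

0.0208

Y = trial on which the second success occurs; negative binomial, r=2, p=0.07.
P(Y=27) = C(26,1) · p^2 · (1−p)^25
= 26 · 0.0049 · 0.16296 = 0.020761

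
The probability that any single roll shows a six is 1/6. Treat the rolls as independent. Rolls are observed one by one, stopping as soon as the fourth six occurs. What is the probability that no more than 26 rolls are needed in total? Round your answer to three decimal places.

0.651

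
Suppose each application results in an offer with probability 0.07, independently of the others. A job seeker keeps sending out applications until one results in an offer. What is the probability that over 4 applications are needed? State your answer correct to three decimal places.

Y = number of applications to the first success; geometric, p = 0.07.
P(Y > 4) = P(first 4 all fail) = (1−p)^4 = 0.74805

0.748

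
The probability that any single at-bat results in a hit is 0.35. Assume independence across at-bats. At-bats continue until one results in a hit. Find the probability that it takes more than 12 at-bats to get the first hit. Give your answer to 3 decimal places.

Y = number of at-bats to the first success; geometric, p = 0.35.
P(Y > 12) = P(first 12 all fail) = (1−p)^12 = 0.00569

0.006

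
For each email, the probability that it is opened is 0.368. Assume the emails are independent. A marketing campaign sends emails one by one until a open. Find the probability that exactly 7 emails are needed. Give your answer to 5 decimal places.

Geometric (trials to first success), p = 0.368.
P(Y = 7) = (1−p)^6 · p = 0.063724 · 0.368 = 0.0234504

0.02345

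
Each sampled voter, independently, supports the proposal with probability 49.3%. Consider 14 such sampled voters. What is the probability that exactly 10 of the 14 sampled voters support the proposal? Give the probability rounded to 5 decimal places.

0.05610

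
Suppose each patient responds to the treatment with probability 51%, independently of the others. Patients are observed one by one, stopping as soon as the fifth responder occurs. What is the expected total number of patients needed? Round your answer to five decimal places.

9.80392

Y = total patients until the fifth success; negative binomial with r=5, p=0.51.
E[Y] = r / p = 5 / 0.51 = 9.8039216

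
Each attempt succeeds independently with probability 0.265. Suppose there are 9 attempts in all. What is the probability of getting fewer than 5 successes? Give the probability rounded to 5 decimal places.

0.93844

X ~ Binomial(9, 0.265); P(X ≤ 4) = Σ C(9,k) p^k (1−p)^(9−k) over k:
  k=0: C(9,0)·0.265^0·0.735^9 = 0.0626017
  k=1: C(9,1)·0.265^1·0.735^8 = 0.2031361
  k=2: C(9,2)·0.265^2·0.735^7 = 0.2929582
  k=3: C(9,3)·0.265^3·0.735^6 = 0.2464569
  k=4: C(9,4)·0.265^4·0.735^5 = 0.1332879
Total = 0.9384407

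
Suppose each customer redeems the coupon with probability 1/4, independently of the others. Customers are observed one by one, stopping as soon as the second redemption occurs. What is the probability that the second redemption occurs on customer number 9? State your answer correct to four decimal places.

0.0667

Y = trial on which the second success occurs; negative binomial, r=2, p=0.25.
P(Y=9) = C(8,1) · p^2 · (1−p)^7
= 8 · 0.0625 · 0.13348 = 0.066742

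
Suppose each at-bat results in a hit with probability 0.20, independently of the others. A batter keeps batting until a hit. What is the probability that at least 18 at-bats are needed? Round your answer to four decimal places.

0.0225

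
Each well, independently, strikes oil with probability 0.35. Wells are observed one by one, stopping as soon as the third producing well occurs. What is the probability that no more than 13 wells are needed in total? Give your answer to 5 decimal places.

Finishing within 13 wells ⇔ at least 3 successes in the first 13. With X ~ Binomial(13, 0.35), P(Y ≤ 13) = 1 − P(X ≤ 2).
  k=0: C(13,0)·0.35^0·0.65^13 = 0.0036972
  k=1: C(13,1)·0.35^1·0.65^12 = 0.0258804
  k=2: C(13,2)·0.35^2·0.65^11 = 0.0836137
1 − 0.1131914 = 0.8868086

0.88681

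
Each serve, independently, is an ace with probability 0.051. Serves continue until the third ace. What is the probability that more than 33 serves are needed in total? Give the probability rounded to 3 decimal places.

Needing more than 33 serves ⇔ fewer than 3 successes in the first 33. With X ~ Binomial(33, 0.051), P(Y > 33) = P(X ≤ 2).
  k=0: C(33,0)·0.051^0·0.949^33 = 0.17774
  k=1: C(33,1)·0.051^1·0.949^32 = 0.31521
  k=2: C(33,2)·0.051^2·0.949^31 = 0.27104
P(X ≤ 2) = 0.76399

0.764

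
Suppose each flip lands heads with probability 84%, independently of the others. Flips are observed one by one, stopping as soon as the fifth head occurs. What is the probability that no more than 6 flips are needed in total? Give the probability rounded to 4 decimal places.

Finishing within 6 flips ⇔ at least 5 successes in the first 6. With X ~ Binomial(6, 0.84), P(Y ≤ 6) = 1 − P(X ≤ 4).
  k=0: C(6,0)·0.84^0·0.16^6 = 0.000017
  k=1: C(6,1)·0.84^1·0.16^5 = 0.000528
  k=2: C(6,2)·0.84^2·0.16^4 = 0.006936
  k=3: C(6,3)·0.84^3·0.16^3 = 0.048554
  k=4: C(6,4)·0.84^4·0.16^2 = 0.191183
1 − 0.247219 = 0.752781

0.7528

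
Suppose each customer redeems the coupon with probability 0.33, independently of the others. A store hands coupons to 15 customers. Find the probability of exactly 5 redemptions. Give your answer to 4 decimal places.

0.2142

X ~ Binomial(n=15, p=0.33).
P(X=5) = C(15,5) · p^5 · (1−p)^10
= 3003 · 0.0039135 · 0.018228 = 0.214226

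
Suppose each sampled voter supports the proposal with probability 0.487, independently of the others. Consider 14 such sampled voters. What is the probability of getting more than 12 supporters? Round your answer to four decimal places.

X ~ Binomial(14, 0.487); P(X ≥ 13) = Σ C(14,k) p^k (1−p)^(14−k) over k:
  k=13: C(14,13)·0.487^13·0.513^1 = 0.000622
  k=14: C(14,14)·0.487^14·0.513^0 = 0.000042
Total = 0.000665

0.0007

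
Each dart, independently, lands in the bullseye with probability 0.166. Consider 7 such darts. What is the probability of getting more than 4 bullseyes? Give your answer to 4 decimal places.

0.0020

X ~ Binomial(7, 0.166); P(X ≥ 5) = Σ C(7,k) p^k (1−p)^(7−k) over k:
  k=5: C(7,5)·0.166^5·0.834^2 = 0.001841
  k=6: C(7,6)·0.166^6·0.834^1 = 0.000122
  k=7: C(7,7)·0.166^7·0.834^0 = 0.000003
Total = 0.001967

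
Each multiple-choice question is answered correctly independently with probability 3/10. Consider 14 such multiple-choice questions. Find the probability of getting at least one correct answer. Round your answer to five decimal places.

0.99322

P(at least one) = 1 − P(none) = 1 − (1 − 0.30)^14
= 1 − 0.0067822 = 0.9932178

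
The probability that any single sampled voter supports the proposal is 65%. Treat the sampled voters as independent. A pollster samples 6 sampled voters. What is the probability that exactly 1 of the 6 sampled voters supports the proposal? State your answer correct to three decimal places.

X ~ Binomial(n=6, p=0.65).
P(X=1) = C(6,1) · p^1 · (1−p)^5
= 6 · 0.65 · 0.0052522 = 0.02048

0.020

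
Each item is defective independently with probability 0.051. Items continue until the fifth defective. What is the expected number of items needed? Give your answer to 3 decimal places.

98.039

Y = total items until the fifth success; negative binomial with r=5, p=0.051.
E[Y] = r / p = 5 / 0.051 = 98.03922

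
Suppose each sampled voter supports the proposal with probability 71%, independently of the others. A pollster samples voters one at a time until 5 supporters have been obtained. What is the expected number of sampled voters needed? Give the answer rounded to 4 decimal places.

7.0423

Y = total sampled voters until the fifth success; negative binomial with r=5, p=0.71.
E[Y] = r / p = 5 / 0.71 = 7.042254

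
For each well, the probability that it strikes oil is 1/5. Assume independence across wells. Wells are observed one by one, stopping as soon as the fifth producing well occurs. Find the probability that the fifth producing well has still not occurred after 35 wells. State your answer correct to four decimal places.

0.1435

Needing more than 35 wells ⇔ fewer than 5 successes in the first 35. With X ~ Binomial(35, 0.20), P(Y > 35) = P(X ≤ 4).
  k=0: C(35,0)·0.20^0·0.80^35 = 0.000406
  k=1: C(35,1)·0.20^1·0.80^34 = 0.003549
  k=2: C(35,2)·0.20^2·0.80^33 = 0.015085
  k=3: C(35,3)·0.20^3·0.80^32 = 0.041484
  k=4: C(35,4)·0.20^4·0.80^31 = 0.082968
P(X ≤ 4) = 0.143492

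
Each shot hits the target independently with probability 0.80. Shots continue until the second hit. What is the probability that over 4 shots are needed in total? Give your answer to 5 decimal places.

0.02720

Needing more than 4 shots ⇔ fewer than 2 successes in the first 4. With X ~ Binomial(4, 0.80), P(Y > 4) = P(X ≤ 1).
  k=0: C(4,0)·0.80^0·0.20^4 = 0.0016000
  k=1: C(4,1)·0.80^1·0.20^3 = 0.0256000
P(X ≤ 1) = 0.0272000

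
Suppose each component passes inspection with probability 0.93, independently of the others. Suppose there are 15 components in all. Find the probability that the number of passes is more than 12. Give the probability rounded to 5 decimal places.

0.91714

X ~ Binomial(15, 0.93); P(X ≥ 13) = Σ C(15,k) p^k (1−p)^(15−k) over k:
  k=13: C(15,13)·0.93^13·0.07^2 = 0.2002920
  k=14: C(15,14)·0.93^14·0.07^1 = 0.3801461
  k=15: C(15,15)·0.93^15·0.07^0 = 0.3367009
Total = 0.9171390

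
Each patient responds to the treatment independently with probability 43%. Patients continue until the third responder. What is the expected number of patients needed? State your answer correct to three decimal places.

Y = total patients until the third success; negative binomial with r=3, p=0.43.
E[Y] = r / p = 3 / 0.43 = 6.97674

6.977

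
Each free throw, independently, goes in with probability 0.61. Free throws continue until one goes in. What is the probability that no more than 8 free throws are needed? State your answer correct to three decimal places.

Y = number of free throws to the first success; geometric, p = 0.61.
P(Y ≤ 8) = 1 − (1−p)^8 = 1 − 0.00054 = 0.99946

0.999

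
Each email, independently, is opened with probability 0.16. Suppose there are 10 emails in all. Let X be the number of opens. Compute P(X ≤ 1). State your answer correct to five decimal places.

0.50805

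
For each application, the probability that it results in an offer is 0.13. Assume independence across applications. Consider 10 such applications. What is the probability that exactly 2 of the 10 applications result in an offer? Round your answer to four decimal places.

0.2496

X ~ Binomial(n=10, p=0.13).
P(X=2) = C(10,2) · p^2 · (1−p)^8
= 45 · 0.0169 · 0.32821 = 0.249605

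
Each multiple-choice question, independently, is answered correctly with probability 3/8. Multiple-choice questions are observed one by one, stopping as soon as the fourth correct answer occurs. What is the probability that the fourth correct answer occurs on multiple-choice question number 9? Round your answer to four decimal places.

Y = trial on which the fourth success occurs; negative binomial, r=4, p=0.375.
P(Y=9) = C(8,3) · p^4 · (1−p)^5
= 56 · 0.019775 · 0.095367 = 0.105612

0.1056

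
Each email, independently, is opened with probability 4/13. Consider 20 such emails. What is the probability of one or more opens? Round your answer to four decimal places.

0.9994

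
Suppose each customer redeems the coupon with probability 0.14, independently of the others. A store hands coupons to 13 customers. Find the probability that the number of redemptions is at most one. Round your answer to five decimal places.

0.43865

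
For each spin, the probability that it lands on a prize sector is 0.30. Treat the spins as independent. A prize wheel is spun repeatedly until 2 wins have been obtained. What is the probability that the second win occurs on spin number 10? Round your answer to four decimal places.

0.0467

Y = trial on which the second success occurs; negative binomial, r=2, p=0.30.
P(Y=10) = C(9,1) · p^2 · (1−p)^8
= 9 · 0.09 · 0.057648 = 0.046695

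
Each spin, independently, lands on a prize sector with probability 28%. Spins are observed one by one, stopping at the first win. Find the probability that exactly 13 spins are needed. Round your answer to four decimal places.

Geometric (trials to first success), p = 0.28.
P(Y = 13) = (1−p)^12 · p = 0.019408 · 0.28 = 0.005434

0.0054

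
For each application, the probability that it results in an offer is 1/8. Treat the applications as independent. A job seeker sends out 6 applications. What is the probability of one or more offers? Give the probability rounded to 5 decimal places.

P(at least one) = 1 − P(none) = 1 − (1 − 0.125)^6
= 1 − 0.4487953 = 0.5512047

0.55120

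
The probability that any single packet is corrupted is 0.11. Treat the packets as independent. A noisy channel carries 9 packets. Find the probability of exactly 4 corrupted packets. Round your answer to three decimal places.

0.010

X ~ Binomial(n=9, p=0.11).
P(X=4) = C(9,4) · p^4 · (1−p)^5
= 126 · 0.00014641 · 0.55841 = 0.01030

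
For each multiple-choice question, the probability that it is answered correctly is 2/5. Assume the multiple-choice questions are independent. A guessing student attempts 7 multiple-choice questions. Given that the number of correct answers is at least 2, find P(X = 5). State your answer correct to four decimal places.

X ~ Binomial(7, 0.40). Want P(X=5 | X≥2) = P(X=5) / P(X≥2).
P(X=5) = C(7,5)·0.40^5·0.60^2 = 0.077414
P(X≥2) = 1 − 0.027994 − 0.130637 = 0.841370
Ratio = 0.077414 / 0.841370 = 0.092010

0.0920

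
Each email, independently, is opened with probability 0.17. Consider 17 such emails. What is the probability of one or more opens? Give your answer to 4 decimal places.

P(at least one) = 1 − P(none) = 1 − (1 − 0.17)^17
= 1 − 0.042104 = 0.957896

0.9579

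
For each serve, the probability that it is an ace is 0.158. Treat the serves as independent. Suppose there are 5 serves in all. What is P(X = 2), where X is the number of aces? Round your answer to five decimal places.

0.14902

X ~ Binomial(n=5, p=0.158).
P(X=2) = C(5,2) · p^2 · (1−p)^3
= 10 · 0.024964 · 0.59695 = 0.1490220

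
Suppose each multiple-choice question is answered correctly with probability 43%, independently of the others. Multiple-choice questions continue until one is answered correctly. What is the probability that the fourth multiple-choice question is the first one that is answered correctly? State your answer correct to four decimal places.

0.0796

Geometric (trials to first success), p = 0.43.
P(Y = 4) = (1−p)^3 · p = 0.18519 · 0.43 = 0.079633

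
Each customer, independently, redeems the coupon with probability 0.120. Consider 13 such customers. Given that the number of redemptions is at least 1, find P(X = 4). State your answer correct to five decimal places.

X ~ Binomial(13, 0.12). Want P(X=4 | X≥1) = P(X=4) / P(X≥1).
P(X=4) = C(13,4)·0.12^4·0.88^9 = 0.0469218
P(X≥1) = 1 − 0.1897906 = 0.8102094
Ratio = 0.0469218 / 0.8102094 = 0.0579132

0.05791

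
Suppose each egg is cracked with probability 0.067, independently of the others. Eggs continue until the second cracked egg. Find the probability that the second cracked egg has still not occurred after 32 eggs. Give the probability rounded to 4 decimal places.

0.3585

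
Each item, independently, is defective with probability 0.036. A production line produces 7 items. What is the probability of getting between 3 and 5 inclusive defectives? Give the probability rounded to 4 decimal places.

X ~ Binomial(7, 0.036); P(3 ≤ X ≤ 5) = Σ C(7,k) p^k (1−p)^(7−k) over k:
  k=3: C(7,3)·0.036^3·0.964^4 = 0.001410
  k=4: C(7,4)·0.036^4·0.964^3 = 0.000053
  k=5: C(7,5)·0.036^5·0.964^2 = 0.000001
Total = 0.001464

0.0015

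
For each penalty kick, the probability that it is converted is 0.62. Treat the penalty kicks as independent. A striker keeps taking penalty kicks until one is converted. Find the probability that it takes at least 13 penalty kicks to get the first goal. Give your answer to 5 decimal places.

0.00001

Y = number of penalty kicks to the first success; geometric, p = 0.62.
P(Y > 12) = P(first 12 all fail) = (1−p)^12 = 0.0000091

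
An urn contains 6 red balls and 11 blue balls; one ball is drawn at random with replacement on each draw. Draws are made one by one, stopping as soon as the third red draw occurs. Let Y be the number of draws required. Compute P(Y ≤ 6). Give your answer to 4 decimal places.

0.3589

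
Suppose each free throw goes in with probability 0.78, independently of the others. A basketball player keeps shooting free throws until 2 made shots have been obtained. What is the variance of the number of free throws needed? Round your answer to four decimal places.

0.7232

Y = total free throws until the second success; negative binomial with r=2, p=0.78.
Var(Y) = r(1−p)/p² = 2·0.22 / 0.78² = 0.723208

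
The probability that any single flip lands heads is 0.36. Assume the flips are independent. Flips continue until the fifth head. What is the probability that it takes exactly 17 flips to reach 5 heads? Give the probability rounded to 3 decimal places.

0.052

Y = trial on which the fifth success occurs; negative binomial, r=5, p=0.36.
P(Y=17) = C(16,4) · p^5 · (1−p)^12
= 1820 · 0.0060466 · 0.0047224 = 0.05197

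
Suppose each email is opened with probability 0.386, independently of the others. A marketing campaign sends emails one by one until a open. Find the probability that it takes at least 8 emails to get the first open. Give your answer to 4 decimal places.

0.0329

Y = number of emails to the first success; geometric, p = 0.386.
P(Y > 7) = P(first 7 all fail) = (1−p)^7 = 0.032899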